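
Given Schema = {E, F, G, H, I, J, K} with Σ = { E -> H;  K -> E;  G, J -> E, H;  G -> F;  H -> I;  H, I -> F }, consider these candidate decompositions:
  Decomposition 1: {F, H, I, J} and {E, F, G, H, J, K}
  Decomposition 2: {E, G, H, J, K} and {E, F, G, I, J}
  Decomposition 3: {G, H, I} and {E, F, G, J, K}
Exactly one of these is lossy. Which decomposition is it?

Decomposition 3

Decomposition 1: common = {F, H, J}, closure = {F, H, I, J} → lossless.
Decomposition 2: common = {E, G, J}, closure = {E, F, G, H, I, J} → lossless.
Decomposition 3: common = {G}, closure = {F, G} → lossy.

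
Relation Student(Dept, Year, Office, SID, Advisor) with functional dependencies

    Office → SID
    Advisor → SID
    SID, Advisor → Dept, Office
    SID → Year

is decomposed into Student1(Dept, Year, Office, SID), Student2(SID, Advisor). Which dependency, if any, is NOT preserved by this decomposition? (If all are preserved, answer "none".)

SID, Advisor → Dept, Office

Check SID, Advisor → Dept, Office: no single fragment contains all of {Dept, Office, SID, Advisor}, and the restricted closure of {SID, Advisor} across the fragments never reaches {Dept, Office}.
Office → SID is preserved.
Advisor → SID is preserved.
SID → Year is preserved.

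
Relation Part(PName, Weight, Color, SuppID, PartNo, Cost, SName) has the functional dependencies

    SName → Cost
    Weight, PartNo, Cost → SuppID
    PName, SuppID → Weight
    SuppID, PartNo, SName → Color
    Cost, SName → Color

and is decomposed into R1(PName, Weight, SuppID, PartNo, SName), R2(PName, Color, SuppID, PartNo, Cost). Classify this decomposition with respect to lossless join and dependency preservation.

Lossless test: (PName, SuppID, PartNo)⁺ = {PName, Weight, SuppID, PartNo}, which is a superkey of neither fragment — lossy.
Dependency preservation: the restricted closure of {SName} across the fragments never reaches {Cost}, so SName → Cost cannot be enforced without a join — not preserved.

lossy and not dependency-preserving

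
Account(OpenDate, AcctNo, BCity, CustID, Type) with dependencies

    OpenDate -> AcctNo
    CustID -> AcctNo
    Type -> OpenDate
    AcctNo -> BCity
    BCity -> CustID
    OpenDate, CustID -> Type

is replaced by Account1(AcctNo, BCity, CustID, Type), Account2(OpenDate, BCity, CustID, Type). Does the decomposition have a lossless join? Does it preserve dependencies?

lossless and dependency-preserving

Lossless test: (BCity, CustID, Type)⁺ = {OpenDate, AcctNo, BCity, CustID, Type}, which contains all of one fragment — lossless.
Dependency preservation: OpenDate → AcctNo is not contained in any single fragment, but the restricted closure of its left-hand side across the fragments still reaches the right-hand side; the remaining FDs each lie inside some fragment. All dependencies are preserved.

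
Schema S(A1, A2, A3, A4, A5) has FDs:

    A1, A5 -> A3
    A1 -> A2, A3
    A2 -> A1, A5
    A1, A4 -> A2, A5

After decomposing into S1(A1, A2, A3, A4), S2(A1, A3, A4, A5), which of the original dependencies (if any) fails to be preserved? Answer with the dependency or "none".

none

A1, A5 → A3 lies within S2.
A1 → A2, A3 lies within S1.
A2 → A1, A5: restricted closure across fragments reaches A1, A5.
A1, A4 → A2, A5: restricted closure across fragments reaches A2, A5.
Every dependency is enforceable on the fragments, so the decomposition is dependency-preserving.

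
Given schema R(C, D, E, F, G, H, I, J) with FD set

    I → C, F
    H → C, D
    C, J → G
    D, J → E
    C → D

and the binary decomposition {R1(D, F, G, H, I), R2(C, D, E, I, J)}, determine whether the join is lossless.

No

Common attributes: R1 ∩ R2 = {D, I}.
Closure of {D, I}: I → C, F applies, adding C, F. So (D, I)⁺ = {C, D, F, I}.
The closure contains neither all of R1 = {D, F, G, H, I} nor all of R2 = {C, D, E, I, J}, so the common attributes are not a superkey of either fragment. The join is lossy.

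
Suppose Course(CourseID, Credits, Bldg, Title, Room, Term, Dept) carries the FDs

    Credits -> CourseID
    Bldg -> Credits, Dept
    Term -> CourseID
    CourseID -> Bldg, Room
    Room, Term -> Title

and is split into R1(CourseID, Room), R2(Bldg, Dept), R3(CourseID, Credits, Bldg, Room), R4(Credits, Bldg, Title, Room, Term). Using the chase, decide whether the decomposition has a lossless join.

Yes

Chase test. Columns are CourseID, Credits, Bldg, Title, Room, Term, Dept; row i has aⱼ where attribute j ∈ Ri, else bᵢⱼ.
Initial tableau (one row per fragment):
  row 1: a1 b12 b13 b14 a5 b16 b17
  row 2: b21 b22 a3 b24 b25 b26 a7
  row 3: a1 a2 a3 b34 a5 b36 b37
  row 4: b41 a2 a3 a4 a5 a6 b47
Rows 3 and 4 agree on Credits; apply Credits→CourseID and equate their CourseID entries.
Rows 2 and 3 agree on Bldg; apply Bldg→Credits, Dept and equate their Credits, Dept entries.
Rows 2 and 4 agree on Bldg; apply Bldg→Credits, Dept and equate their Credits, Dept entries.
Rows 1 and 3 agree on CourseID; apply CourseID→Bldg, Room and equate their Bldg, Room entries.
Rows 2 and 3 agree on Credits; apply Credits→CourseID and equate their CourseID entries.
Rows 1 and 2 agree on Bldg; apply Bldg→Credits, Dept and equate their Credits, Dept entries.
Rows 1 and 2 agree on CourseID; apply CourseID→Bldg, Room and equate their Bldg, Room entries.
Row 4 is now all distinguished symbols — the join is lossless.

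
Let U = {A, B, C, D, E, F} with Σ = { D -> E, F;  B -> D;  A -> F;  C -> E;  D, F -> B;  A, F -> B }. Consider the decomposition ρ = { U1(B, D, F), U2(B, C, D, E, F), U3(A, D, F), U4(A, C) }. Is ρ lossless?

Chase test. Columns are A, B, C, D, E, F; row i has aⱼ where attribute j ∈ Ui, else bᵢⱼ.
Initial tableau (one row per fragment):
  row 1: b11 a2 b13 a4 b15 a6
  row 2: b21 a2 a3 a4 a5 a6
  row 3: a1 b32 b33 a4 b35 a6
  row 4: a1 b42 a3 b44 b45 b46
Rows 1 and 2 agree on D; apply D→E, F and equate their E, F entries.
Rows 1 and 3 agree on D; apply D→E, F and equate their E, F entries.
Rows 3 and 4 agree on A; apply A→F and equate their F entries.
Rows 2 and 4 agree on C; apply C→E and equate their E entries.
Rows 1 and 3 agree on D, F; apply D, F→B and equate their B entries.
Rows 3 and 4 agree on A, F; apply A, F→B and equate their B entries.
Rows 1 and 4 agree on B; apply B→D and equate their D entries.
Row 4 is now all distinguished symbols — the join is lossless.

Yes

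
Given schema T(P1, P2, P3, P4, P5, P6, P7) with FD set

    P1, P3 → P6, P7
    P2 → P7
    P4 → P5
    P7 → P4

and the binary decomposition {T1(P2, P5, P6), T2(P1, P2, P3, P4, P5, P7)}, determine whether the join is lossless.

No

Common attributes: T1 ∩ T2 = {P2, P5}.
Closure of {P2, P5}: P2 → P7 applies, adding P7; P7 → P4 applies, adding P4. So (P2, P5)⁺ = {P2, P4, P5, P7}.
The closure contains neither all of T1 = {P2, P5, P6} nor all of T2 = {P1, P2, P3, P4, P5, P7}, so the common attributes are not a superkey of either fragment. The join is lossy.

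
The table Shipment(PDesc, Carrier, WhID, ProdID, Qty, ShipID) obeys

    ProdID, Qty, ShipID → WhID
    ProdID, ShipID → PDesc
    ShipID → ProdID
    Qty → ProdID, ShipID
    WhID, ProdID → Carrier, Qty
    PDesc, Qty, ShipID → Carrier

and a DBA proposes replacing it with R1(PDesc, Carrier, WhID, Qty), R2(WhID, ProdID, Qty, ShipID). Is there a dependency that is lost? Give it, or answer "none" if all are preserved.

ProdID, ShipID → PDesc

Check ProdID, ShipID → PDesc: no single fragment contains all of {PDesc, ProdID, ShipID}, and the restricted closure of {ProdID, ShipID} across the fragments never reaches {PDesc}.
ProdID, Qty, ShipID → WhID is preserved.
ShipID → ProdID is preserved.
Qty → ProdID, ShipID is preserved.
WhID, ProdID → Carrier, Qty is preserved.
PDesc, Qty, ShipID → Carrier is preserved.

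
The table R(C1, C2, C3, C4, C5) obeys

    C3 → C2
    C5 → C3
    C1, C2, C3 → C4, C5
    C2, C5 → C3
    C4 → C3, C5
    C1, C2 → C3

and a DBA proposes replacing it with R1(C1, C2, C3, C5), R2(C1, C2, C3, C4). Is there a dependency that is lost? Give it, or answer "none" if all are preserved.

C4 → C3, C5

Check C4 → C3, C5: no single fragment contains all of {C3, C4, C5}, and the restricted closure of {C4} across the fragments never reaches {C3, C5}.
C3 → C2 is preserved.
C5 → C3 is preserved.
C1, C2, C3 → C4, C5 is preserved.
C2, C5 → C3 is preserved.
C1, C2 → C3 is preserved.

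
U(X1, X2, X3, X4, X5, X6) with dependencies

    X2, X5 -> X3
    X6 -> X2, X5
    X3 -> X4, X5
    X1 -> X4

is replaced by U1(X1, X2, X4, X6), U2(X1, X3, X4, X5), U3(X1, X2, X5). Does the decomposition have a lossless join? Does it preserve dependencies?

Lossless test (chase): Rows 1 and 3 agree on X1; apply X1→X4 and equate their X4 entries. No row becomes fully distinguished — the join is lossy.
Dependency preservation: the restricted closure of {X2, X5} across the fragments never reaches {X3}, so X2, X5 → X3 cannot be enforced without a join — not preserved.

lossy and not dependency-preserving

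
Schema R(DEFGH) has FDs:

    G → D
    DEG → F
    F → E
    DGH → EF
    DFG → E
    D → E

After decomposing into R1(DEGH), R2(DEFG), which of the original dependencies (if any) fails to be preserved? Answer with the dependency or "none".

none

G → D lies within R1.
DEG → F lies within R2.
F → E lies within R2.
DGH → EF: restricted closure across fragments reaches EF.
DFG → E lies within R2.
D → E lies within R1.
Every dependency is enforceable on the fragments, so the decomposition is dependency-preserving.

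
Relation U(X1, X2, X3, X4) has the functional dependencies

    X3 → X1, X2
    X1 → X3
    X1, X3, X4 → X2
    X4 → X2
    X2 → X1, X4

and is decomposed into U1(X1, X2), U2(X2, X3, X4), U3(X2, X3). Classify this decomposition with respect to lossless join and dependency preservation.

Lossless test (chase): Rows 2 and 3 agree on X3; apply X3→X1, X2 and equate their X1, X2 entries. Rows 1 and 2 agree on X2; apply X2→X1, X4 and equate their X1, X4 entries. Rows 1 and 3 agree on X2; apply X2→X1, X4 and equate their X1, X4 entries. Rows 1 and 2 agree on X1; apply X1→X3 and equate their X3 entries. Row 1 is now all distinguished symbols — the join is lossless.
Dependency preservation: X3 → X1, X2; X1 → X3; X1, X3, X4 → X2; X2 → X1, X4 are not contained in any single fragment, but the restricted closure of each left-hand side across the fragments still reaches the right-hand side; the remaining FDs each lie inside some fragment. All dependencies are preserved.

lossless and dependency-preserving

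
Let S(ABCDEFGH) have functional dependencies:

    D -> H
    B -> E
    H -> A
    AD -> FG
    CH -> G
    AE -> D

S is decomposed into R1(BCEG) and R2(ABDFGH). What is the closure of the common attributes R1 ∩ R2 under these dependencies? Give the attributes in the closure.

R1 ∩ R2 = {BG}.
B → E applies, adding E
Closure: {BEG}.

BEG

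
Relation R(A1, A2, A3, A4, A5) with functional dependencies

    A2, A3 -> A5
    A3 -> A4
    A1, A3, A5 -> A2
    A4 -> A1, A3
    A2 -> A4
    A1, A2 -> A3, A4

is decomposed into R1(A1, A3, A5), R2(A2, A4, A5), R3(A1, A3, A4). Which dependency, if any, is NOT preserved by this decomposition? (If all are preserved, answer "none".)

A2, A3 → A5: restricted closure across fragments reaches A5.
A3 → A4 lies within R3.
A1, A3, A5 → A2: restricted closure across fragments reaches A2.
A4 → A1, A3 lies within R3.
A2 → A4 lies within R2.
A1, A2 → A3, A4: restricted closure across fragments reaches A3, A4.
Every dependency is enforceable on the fragments, so the decomposition is dependency-preserving.

none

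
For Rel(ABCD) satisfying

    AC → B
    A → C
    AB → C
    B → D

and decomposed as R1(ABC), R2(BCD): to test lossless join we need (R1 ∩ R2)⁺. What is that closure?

BCD

R1 ∩ R2 = {BC}.
B → D applies, adding D
Closure: {BCD}.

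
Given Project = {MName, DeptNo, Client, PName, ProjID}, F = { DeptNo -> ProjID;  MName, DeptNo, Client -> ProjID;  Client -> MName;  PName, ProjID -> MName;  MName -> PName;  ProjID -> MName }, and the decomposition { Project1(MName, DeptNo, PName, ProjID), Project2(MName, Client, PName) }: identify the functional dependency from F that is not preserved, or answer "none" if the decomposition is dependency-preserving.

DeptNo → ProjID lies within Project1.
MName, DeptNo, Client → ProjID: restricted closure across fragments reaches ProjID.
Client → MName lies within Project2.
PName, ProjID → MName lies within Project1.
MName → PName lies within Project1.
ProjID → MName lies within Project1.
Every dependency is enforceable on the fragments, so the decomposition is dependency-preserving.

none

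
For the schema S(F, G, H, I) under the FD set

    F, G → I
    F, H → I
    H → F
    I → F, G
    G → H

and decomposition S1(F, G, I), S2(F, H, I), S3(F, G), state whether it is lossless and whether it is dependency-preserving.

lossless and dependency-preserving

Lossless test (chase): Rows 1 and 3 agree on F, G; apply F, G→I and equate their I entries. Rows 1 and 2 agree on I; apply I→F, G and equate their F, G entries. Rows 1 and 2 agree on G; apply G→H and equate their H entries. Rows 1 and 3 agree on G; apply G→H and equate their H entries. Row 1 is now all distinguished symbols — the join is lossless.
Dependency preservation: G → H is not contained in any single fragment, but the restricted closure of its left-hand side across the fragments still reaches the right-hand side; the remaining FDs each lie inside some fragment. All dependencies are preserved.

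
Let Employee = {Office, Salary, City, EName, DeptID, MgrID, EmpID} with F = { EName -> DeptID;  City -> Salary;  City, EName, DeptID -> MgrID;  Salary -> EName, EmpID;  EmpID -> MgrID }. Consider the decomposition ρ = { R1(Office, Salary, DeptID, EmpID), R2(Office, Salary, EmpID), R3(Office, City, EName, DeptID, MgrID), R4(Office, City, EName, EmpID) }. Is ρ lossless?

Chase test. Columns are Office, Salary, City, EName, DeptID, MgrID, EmpID; row i has aⱼ where attribute j ∈ Ri, else bᵢⱼ.
Initial tableau (one row per fragment):
  row 1: a1 a2 b13 b14 a5 b16 a7
  row 2: a1 a2 b23 b24 b25 b26 a7
  row 3: a1 b32 a3 a4 a5 a6 b37
  row 4: a1 b42 a3 a4 b45 b46 a7
Rows 3 and 4 agree on EName; apply EName→DeptID and equate their DeptID entries.
Rows 3 and 4 agree on City; apply City→Salary and equate their Salary entries.
Rows 3 and 4 agree on City, EName, DeptID; apply City, EName, DeptID→MgrID and equate their MgrID entries.
Rows 1 and 2 agree on Salary; apply Salary→EName, EmpID and equate their EName, EmpID entries.
Rows 3 and 4 agree on Salary; apply Salary→EName, EmpID and equate their EName, EmpID entries.
Rows 1 and 2 agree on EmpID; apply EmpID→MgrID and equate their MgrID entries.
Rows 1 and 3 agree on EmpID; apply EmpID→MgrID and equate their MgrID entries.
Rows 1 and 2 agree on EName; apply EName→DeptID and equate their DeptID entries.
No row becomes fully distinguished — the join is lossy.

No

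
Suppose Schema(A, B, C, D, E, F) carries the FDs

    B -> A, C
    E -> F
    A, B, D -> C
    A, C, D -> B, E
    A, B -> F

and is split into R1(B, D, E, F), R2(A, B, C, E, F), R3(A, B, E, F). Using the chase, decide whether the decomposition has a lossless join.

Yes

Chase test. Columns are A, B, C, D, E, F; row i has aⱼ where attribute j ∈ Ri, else bᵢⱼ.
Initial tableau (one row per fragment):
  row 1: b11 a2 b13 a4 a5 a6
  row 2: a1 a2 a3 b24 a5 a6
  row 3: a1 a2 b33 b34 a5 a6
Rows 1 and 2 agree on B; apply B→A, C and equate their A, C entries.
Rows 1 and 3 agree on B; apply B→A, C and equate their A, C entries.
Row 1 is now all distinguished symbols — the join is lossless.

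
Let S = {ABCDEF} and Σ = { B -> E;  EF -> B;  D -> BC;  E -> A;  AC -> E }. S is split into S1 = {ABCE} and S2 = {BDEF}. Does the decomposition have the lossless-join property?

No

Common attributes: S1 ∩ S2 = {BE}.
Closure of {BE}: E → A applies, adding A. So (BE)⁺ = {ABE}.
The closure contains neither all of S1 = {ABCE} nor all of S2 = {BDEF}, so the common attributes are not a superkey of either fragment. The join is lossy.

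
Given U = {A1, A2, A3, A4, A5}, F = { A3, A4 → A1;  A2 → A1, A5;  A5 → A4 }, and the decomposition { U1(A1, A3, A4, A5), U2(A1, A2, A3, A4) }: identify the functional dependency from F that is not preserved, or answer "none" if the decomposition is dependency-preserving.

A2 → A1, A5

Check A2 → A1, A5: no single fragment contains all of {A1, A2, A5}, and the restricted closure of {A2} across the fragments never reaches {A1, A5}.
A3, A4 → A1 is preserved.
A5 → A4 is preserved.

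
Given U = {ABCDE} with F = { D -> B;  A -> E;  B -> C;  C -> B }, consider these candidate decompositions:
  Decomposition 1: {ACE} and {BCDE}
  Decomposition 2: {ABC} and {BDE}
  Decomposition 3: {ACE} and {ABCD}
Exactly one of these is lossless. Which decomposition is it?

Decomposition 1: common = {CE}, closure = {BCE} → lossy.
Decomposition 2: common = {B}, closure = {BC} → lossy.
Decomposition 3: common = {AC}, closure = {ABCE} → lossless.

Decomposition 3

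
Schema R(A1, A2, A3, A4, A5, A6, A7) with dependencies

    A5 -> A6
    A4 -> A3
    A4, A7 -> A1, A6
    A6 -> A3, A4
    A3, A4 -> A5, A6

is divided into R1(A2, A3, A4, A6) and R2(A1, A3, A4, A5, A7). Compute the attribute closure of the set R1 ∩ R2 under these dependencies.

A3, A4, A5, A6

R1 ∩ R2 = {A3, A4}.
A3, A4 → A5, A6 applies, adding A5, A6
Closure: {A3, A4, A5, A6}.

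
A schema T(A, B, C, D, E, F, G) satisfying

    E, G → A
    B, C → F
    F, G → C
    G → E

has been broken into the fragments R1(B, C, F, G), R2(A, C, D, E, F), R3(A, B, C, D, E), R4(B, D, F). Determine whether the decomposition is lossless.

No

Chase test. Columns are A, B, C, D, E, F, G; row i has aⱼ where attribute j ∈ Ri, else bᵢⱼ.
Initial tableau (one row per fragment):
  row 1: b11 a2 a3 b14 b15 a6 a7
  row 2: a1 b22 a3 a4 a5 a6 b27
  row 3: a1 a2 a3 a4 a5 b36 b37
  row 4: b41 a2 b43 a4 b45 a6 b47
Rows 1 and 3 agree on B, C; apply B, C→F and equate their F entries.
No row becomes fully distinguished — the join is lossy.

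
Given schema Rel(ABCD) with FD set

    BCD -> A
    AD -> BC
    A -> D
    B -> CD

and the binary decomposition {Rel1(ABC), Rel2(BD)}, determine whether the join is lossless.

Yes

Common attributes: Rel1 ∩ Rel2 = {B}.
Closure of {B}: B → CD applies, adding CD; BCD → A applies, adding A. So (B)⁺ = {ABCD}.
This closure contains every attribute of Rel1, so Rel1 ∩ Rel2 → Rel1. The join is lossless.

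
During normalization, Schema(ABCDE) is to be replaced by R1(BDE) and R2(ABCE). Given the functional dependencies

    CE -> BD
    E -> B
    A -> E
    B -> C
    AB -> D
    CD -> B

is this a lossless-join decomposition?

Common attributes: R1 ∩ R2 = {BE}.
Closure of {BE}: B → C applies, adding C; CE → BD applies, adding D. So (BE)⁺ = {BCDE}.
This closure contains every attribute of R1, so R1 ∩ R2 → R1. The join is lossless.

Yes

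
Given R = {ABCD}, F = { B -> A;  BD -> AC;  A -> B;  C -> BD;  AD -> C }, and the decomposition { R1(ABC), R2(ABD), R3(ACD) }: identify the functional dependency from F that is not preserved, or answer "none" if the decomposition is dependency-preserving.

none

B → A lies within R1.
BD → AC: restricted closure across fragments reaches AC.
A → B lies within R1.
C → BD: restricted closure across fragments reaches BD.
AD → C lies within R3.
Every dependency is enforceable on the fragments, so the decomposition is dependency-preserving.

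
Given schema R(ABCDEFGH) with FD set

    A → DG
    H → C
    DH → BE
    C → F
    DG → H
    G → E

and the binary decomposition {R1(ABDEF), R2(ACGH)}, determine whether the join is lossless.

Yes

Common attributes: R1 ∩ R2 = {A}.
Closure of {A}: A → DG applies, adding DG; DG → H applies, adding H; G → E applies, adding E; H → C applies, adding C; DH → BE applies, adding B; C → F applies, adding F. So (A)⁺ = {ABCDEFGH}.
This closure contains every attribute of R1, so R1 ∩ R2 → R1. The join is lossless.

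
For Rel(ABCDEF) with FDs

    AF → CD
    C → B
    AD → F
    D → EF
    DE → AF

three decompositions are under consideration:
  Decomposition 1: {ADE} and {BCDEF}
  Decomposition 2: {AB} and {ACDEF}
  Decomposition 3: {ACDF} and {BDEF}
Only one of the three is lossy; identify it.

Decomposition 2

Decomposition 1: common = {DE}, closure = {ABCDEF} → lossless.
Decomposition 2: common = {A}, closure = {A} → lossy.
Decomposition 3: common = {DF}, closure = {ABCDEF} → lossless.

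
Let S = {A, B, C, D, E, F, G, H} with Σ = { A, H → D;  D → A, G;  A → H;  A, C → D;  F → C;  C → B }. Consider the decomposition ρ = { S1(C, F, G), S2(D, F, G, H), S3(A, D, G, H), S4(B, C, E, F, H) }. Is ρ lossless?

Chase test. Columns are A, B, C, D, E, F, G, H; row i has aⱼ where attribute j ∈ Si, else bᵢⱼ.
Initial tableau (one row per fragment):
  row 1: b11 b12 a3 b14 b15 a6 a7 b18
  row 2: b21 b22 b23 a4 b25 a6 a7 a8
  row 3: a1 b32 b33 a4 b35 b36 a7 a8
  row 4: b41 a2 a3 b44 a5 a6 b47 a8
Rows 2 and 3 agree on D; apply D→A, G and equate their A, G entries.
Rows 1 and 2 agree on F; apply F→C and equate their C entries.
Rows 1 and 2 agree on C; apply C→B and equate their B entries.
Rows 1 and 4 agree on C; apply C→B and equate their B entries.
No row becomes fully distinguished — the join is lossy.

No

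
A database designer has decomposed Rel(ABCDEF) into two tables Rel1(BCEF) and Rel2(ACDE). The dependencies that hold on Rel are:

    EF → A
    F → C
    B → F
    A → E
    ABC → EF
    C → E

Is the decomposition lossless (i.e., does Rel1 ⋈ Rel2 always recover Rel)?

No

Common attributes: Rel1 ∩ Rel2 = {CE}.
No dependency enlarges {CE}, so (CE)⁺ = {CE}.
The closure contains neither all of Rel1 = {BCEF} nor all of Rel2 = {ACDE}, so the common attributes are not a superkey of either fragment. The join is lossy.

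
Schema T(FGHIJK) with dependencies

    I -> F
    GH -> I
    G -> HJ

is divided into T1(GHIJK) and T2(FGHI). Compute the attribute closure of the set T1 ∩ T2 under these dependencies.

FGHIJ

T1 ∩ T2 = {GHI}.
I → F applies, adding F
G → HJ applies, adding J
Closure: {FGHIJ}.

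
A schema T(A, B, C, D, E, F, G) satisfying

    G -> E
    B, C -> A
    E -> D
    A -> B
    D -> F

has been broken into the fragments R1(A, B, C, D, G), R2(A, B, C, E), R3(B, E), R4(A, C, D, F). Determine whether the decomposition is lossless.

Chase test. Columns are A, B, C, D, E, F, G; row i has aⱼ where attribute j ∈ Ri, else bᵢⱼ.
Initial tableau (one row per fragment):
  row 1: a1 a2 a3 a4 b15 b16 a7
  row 2: a1 a2 a3 b24 a5 b26 b27
  row 3: b31 a2 b33 b34 a5 b36 b37
  row 4: a1 b42 a3 a4 b45 a6 b47
Rows 2 and 3 agree on E; apply E→D and equate their D entries.
Rows 1 and 4 agree on A; apply A→B and equate their B entries.
Rows 1 and 4 agree on D; apply D→F and equate their F entries.
Rows 2 and 3 agree on D; apply D→F and equate their F entries.
No row becomes fully distinguished — the join is lossy.

No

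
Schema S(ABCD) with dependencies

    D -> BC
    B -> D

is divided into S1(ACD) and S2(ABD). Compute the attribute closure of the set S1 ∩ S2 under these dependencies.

S1 ∩ S2 = {AD}.
D → BC applies, adding BC
Closure: {ABCD}.

ABCD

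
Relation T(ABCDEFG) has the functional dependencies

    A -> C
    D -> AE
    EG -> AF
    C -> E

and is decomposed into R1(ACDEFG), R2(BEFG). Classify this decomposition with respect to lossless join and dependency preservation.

lossy but dependency-preserving

Lossless test: (EFG)⁺ = {ACEFG}, which is a superkey of neither fragment — lossy.
Dependency preservation: every FD's attributes lie within a single fragment, so each can be enforced locally — preserved.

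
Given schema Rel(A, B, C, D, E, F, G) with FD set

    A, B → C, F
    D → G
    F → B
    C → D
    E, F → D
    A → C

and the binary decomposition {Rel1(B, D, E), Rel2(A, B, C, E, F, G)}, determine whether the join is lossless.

No

Common attributes: Rel1 ∩ Rel2 = {B, E}.
No dependency enlarges {B, E}, so (B, E)⁺ = {B, E}.
The closure contains neither all of Rel1 = {B, D, E} nor all of Rel2 = {A, B, C, E, F, G}, so the common attributes are not a superkey of either fragment. The join is lossy.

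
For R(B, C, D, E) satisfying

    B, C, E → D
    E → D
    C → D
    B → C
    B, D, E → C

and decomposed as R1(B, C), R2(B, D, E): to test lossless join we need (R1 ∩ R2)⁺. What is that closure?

B, C, D

R1 ∩ R2 = {B}.
B → C applies, adding C
C → D applies, adding D
Closure: {B, C, D}.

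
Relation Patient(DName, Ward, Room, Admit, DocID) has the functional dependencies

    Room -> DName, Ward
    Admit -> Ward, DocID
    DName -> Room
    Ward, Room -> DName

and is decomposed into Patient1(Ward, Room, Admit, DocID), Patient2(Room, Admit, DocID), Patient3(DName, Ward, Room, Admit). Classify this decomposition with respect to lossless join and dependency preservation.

Lossless test (chase): Rows 1 and 2 agree on Room; apply Room→DName, Ward and equate their DName, Ward entries. Rows 1 and 3 agree on Room; apply Room→DName, Ward and equate their DName, Ward entries. Rows 1 and 3 agree on Admit; apply Admit→Ward, DocID and equate their Ward, DocID entries. Row 1 is now all distinguished symbols — the join is lossless.
Dependency preservation: every FD's attributes lie within a single fragment, so each can be enforced locally — preserved.

lossless and dependency-preserving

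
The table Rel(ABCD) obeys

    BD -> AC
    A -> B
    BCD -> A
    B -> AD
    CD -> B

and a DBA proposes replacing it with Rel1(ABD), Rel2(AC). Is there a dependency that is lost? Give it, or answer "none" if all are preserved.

CD -> B

Check CD → B: no single fragment contains all of {BCD}, and the restricted closure of {CD} across the fragments never reaches {B}.
BD → AC is preserved.
A → B is preserved.
BCD → A is preserved.
B → AD is preserved.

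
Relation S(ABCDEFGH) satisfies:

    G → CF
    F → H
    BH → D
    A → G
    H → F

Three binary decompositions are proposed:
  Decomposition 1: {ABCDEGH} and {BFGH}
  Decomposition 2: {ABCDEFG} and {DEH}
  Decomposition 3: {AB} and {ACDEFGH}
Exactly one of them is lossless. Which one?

Decomposition 1: common = {BGH}, closure = {BCDFGH} → lossless.
Decomposition 2: common = {DE}, closure = {DE} → lossy.
Decomposition 3: common = {A}, closure = {ACFGH} → lossy.

Decomposition 1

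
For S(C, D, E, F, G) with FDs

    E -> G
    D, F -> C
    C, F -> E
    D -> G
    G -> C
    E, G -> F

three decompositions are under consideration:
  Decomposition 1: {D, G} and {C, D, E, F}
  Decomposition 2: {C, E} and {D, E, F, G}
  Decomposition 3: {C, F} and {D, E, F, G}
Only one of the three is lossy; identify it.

Decomposition 3

Decomposition 1: common = {D}, closure = {C, D, G} → lossless.
Decomposition 2: common = {E}, closure = {C, E, F, G} → lossless.
Decomposition 3: common = {F}, closure = {F} → lossy.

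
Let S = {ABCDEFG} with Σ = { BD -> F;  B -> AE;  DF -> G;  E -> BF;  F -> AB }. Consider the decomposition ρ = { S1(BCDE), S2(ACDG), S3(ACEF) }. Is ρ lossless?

Chase test. Columns are ABCDEFG; row i has aⱼ where attribute j ∈ Si, else bᵢⱼ.
Initial tableau (one row per fragment):
  row 1: b11 a2 a3 a4 a5 b16 b17
  row 2: a1 b22 a3 a4 b25 b26 a7
  row 3: a1 b32 a3 b34 a5 a6 b37
Rows 1 and 3 agree on E; apply E→BF and equate their BF entries.
Rows 1 and 3 agree on F; apply F→AB and equate their AB entries.
No row becomes fully distinguished — the join is lossy.

No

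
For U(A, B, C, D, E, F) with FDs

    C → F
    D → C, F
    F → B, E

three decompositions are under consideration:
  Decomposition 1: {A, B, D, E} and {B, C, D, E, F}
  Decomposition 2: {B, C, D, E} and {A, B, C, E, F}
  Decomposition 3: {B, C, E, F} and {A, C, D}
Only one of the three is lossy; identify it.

Decomposition 2

Decomposition 1: common = {B, D, E}, closure = {B, C, D, E, F} → lossless.
Decomposition 2: common = {B, C, E}, closure = {B, C, E, F} → lossy.
Decomposition 3: common = {C}, closure = {B, C, E, F} → lossless.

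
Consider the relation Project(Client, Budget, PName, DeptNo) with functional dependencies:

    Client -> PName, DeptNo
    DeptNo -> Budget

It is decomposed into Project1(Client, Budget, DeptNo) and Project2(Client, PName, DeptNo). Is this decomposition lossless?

Yes

Common attributes: Project1 ∩ Project2 = {Client, DeptNo}.
Closure of {Client, DeptNo}: Client → PName, DeptNo applies, adding PName; DeptNo → Budget applies, adding Budget. So (Client, DeptNo)⁺ = {Client, Budget, PName, DeptNo}.
This closure contains every attribute of Project1, so Project1 ∩ Project2 → Project1. The join is lossless.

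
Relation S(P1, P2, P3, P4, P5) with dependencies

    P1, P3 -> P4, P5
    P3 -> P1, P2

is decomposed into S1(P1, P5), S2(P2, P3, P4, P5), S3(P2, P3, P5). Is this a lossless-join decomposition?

Chase test. Columns are P1, P2, P3, P4, P5; row i has aⱼ where attribute j ∈ Si, else bᵢⱼ.
Initial tableau (one row per fragment):
  row 1: a1 b12 b13 b14 a5
  row 2: b21 a2 a3 a4 a5
  row 3: b31 a2 a3 b34 a5
Rows 2 and 3 agree on P3; apply P3→P1, P2 and equate their P1, P2 entries.
Rows 2 and 3 agree on P1, P3; apply P1, P3→P4, P5 and equate their P4, P5 entries.
No row becomes fully distinguished — the join is lossy.

No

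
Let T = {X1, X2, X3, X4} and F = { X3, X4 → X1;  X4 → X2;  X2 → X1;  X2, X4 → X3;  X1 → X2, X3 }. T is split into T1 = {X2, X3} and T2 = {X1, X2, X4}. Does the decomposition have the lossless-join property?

Common attributes: T1 ∩ T2 = {X2}.
Closure of {X2}: X2 → X1 applies, adding X1; X1 → X2, X3 applies, adding X3. So (X2)⁺ = {X1, X2, X3}.
This closure contains every attribute of T1, so T1 ∩ T2 → T1. The join is lossless.

Yes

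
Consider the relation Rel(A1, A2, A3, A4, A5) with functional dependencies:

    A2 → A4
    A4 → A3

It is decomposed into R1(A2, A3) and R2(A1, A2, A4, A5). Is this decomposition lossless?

Common attributes: R1 ∩ R2 = {A2}.
Closure of {A2}: A2 → A4 applies, adding A4; A4 → A3 applies, adding A3. So (A2)⁺ = {A2, A3, A4}.
This closure contains every attribute of R1, so R1 ∩ R2 → R1. The join is lossless.

Yes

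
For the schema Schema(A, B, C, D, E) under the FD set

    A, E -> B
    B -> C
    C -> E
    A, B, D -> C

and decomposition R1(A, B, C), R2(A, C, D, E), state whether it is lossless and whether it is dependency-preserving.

Lossless test: (A, C)⁺ = {A, B, C, E}, which contains all of one fragment — lossless.
Dependency preservation: A, E → B; A, B, D → C are not contained in any single fragment, but the restricted closure of each left-hand side across the fragments still reaches the right-hand side; the remaining FDs each lie inside some fragment. All dependencies are preserved.

lossless and dependency-preserving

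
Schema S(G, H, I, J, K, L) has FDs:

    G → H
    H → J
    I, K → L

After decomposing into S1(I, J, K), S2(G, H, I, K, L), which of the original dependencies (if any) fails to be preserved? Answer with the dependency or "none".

Check H → J: no single fragment contains all of {H, J}, and the restricted closure of {H} across the fragments never reaches {J}.
G → H is preserved.
I, K → L is preserved.

H → J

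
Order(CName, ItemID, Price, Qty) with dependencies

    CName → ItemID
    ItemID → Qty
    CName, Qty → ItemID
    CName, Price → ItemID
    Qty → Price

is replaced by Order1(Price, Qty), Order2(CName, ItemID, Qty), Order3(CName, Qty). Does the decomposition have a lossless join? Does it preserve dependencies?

lossless and dependency-preserving

Lossless test (chase): Rows 2 and 3 agree on CName; apply CName→ItemID and equate their ItemID entries. Rows 1 and 2 agree on Qty; apply Qty→Price and equate their Price entries. Rows 1 and 3 agree on Qty; apply Qty→Price and equate their Price entries. Row 2 is now all distinguished symbols — the join is lossless.
Dependency preservation: CName, Price → ItemID is not contained in any single fragment, but the restricted closure of its left-hand side across the fragments still reaches the right-hand side; the remaining FDs each lie inside some fragment. All dependencies are preserved.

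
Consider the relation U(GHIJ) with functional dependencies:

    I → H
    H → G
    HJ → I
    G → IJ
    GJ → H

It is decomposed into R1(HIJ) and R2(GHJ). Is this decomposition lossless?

Common attributes: R1 ∩ R2 = {HJ}.
Closure of {HJ}: H → G applies, adding G; HJ → I applies, adding I. So (HJ)⁺ = {GHIJ}.
This closure contains every attribute of R1, so R1 ∩ R2 → R1. The join is lossless.

Yes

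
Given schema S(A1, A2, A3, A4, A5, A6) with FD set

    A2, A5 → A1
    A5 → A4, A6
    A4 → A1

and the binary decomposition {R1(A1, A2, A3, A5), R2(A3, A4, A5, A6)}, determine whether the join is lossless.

Common attributes: R1 ∩ R2 = {A3, A5}.
Closure of {A3, A5}: A5 → A4, A6 applies, adding A4, A6; A4 → A1 applies, adding A1. So (A3, A5)⁺ = {A1, A3, A4, A5, A6}.
This closure contains every attribute of R2, so R1 ∩ R2 → R2. The join is lossless.

Yes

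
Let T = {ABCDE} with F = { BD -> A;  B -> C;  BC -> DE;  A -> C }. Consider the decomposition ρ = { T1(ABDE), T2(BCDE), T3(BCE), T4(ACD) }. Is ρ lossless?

Yes

Chase test. Columns are ABCDE; row i has aⱼ where attribute j ∈ Ti, else bᵢⱼ.
Initial tableau (one row per fragment):
  row 1: a1 a2 b13 a4 a5
  row 2: b21 a2 a3 a4 a5
  row 3: b31 a2 a3 b34 a5
  row 4: a1 b42 a3 a4 b45
Rows 1 and 2 agree on BD; apply BD→A and equate their A entries.
Rows 1 and 2 agree on B; apply B→C and equate their C entries.
Rows 1 and 3 agree on BC; apply BC→DE and equate their DE entries.
Rows 1 and 3 agree on BD; apply BD→A and equate their A entries.
Row 1 is now all distinguished symbols — the join is lossless.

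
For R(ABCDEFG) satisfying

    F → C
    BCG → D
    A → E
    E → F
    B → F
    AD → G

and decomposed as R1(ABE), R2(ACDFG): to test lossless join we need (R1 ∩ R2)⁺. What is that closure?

R1 ∩ R2 = {A}.
A → E applies, adding E
E → F applies, adding F
F → C applies, adding C
Closure: {ACEF}.

ACEF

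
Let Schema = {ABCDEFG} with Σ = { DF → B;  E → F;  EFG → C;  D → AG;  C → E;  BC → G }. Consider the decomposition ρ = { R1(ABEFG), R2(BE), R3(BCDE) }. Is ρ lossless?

No

Chase test. Columns are ABCDEFG; row i has aⱼ where attribute j ∈ Ri, else bᵢⱼ.
Initial tableau (one row per fragment):
  row 1: a1 a2 b13 b14 a5 a6 a7
  row 2: b21 a2 b23 b24 a5 b26 b27
  row 3: b31 a2 a3 a4 a5 b36 b37
Rows 1 and 2 agree on E; apply E→F and equate their F entries.
Rows 1 and 3 agree on E; apply E→F and equate their F entries.
No row becomes fully distinguished — the join is lossy.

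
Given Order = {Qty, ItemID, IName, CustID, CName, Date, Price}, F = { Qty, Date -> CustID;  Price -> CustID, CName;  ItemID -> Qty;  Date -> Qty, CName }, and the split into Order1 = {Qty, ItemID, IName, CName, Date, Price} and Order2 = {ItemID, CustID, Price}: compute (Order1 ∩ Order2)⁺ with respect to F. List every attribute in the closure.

Order1 ∩ Order2 = {ItemID, Price}.
Price → CustID, CName applies, adding CustID, CName
ItemID → Qty applies, adding Qty
Closure: {Qty, ItemID, CustID, CName, Price}.

Qty, ItemID, CustID, CName, Price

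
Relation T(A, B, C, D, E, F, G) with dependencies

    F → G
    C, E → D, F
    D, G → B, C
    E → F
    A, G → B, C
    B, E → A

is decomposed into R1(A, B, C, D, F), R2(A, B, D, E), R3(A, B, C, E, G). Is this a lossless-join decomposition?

No

Chase test. Columns are A, B, C, D, E, F, G; row i has aⱼ where attribute j ∈ Ri, else bᵢⱼ.
Initial tableau (one row per fragment):
  row 1: a1 a2 a3 a4 b15 a6 b17
  row 2: a1 a2 b23 a4 a5 b26 b27
  row 3: a1 a2 a3 b34 a5 b36 a7
Rows 2 and 3 agree on E; apply E→F and equate their F entries.
Rows 2 and 3 agree on F; apply F→G and equate their G entries.
Rows 2 and 3 agree on A, G; apply A, G→B, C and equate their B, C entries.
Rows 2 and 3 agree on C, E; apply C, E→D, F and equate their D, F entries.
No row becomes fully distinguished — the join is lossy.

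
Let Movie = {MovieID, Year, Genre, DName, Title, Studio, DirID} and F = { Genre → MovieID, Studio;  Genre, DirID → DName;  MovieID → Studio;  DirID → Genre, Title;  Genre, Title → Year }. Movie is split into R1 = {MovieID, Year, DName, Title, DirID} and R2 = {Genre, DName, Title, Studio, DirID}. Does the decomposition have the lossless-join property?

Common attributes: R1 ∩ R2 = {DName, Title, DirID}.
Closure of {DName, Title, DirID}: DirID → Genre, Title applies, adding Genre; Genre, Title → Year applies, adding Year; Genre → MovieID, Studio applies, adding MovieID, Studio. So (DName, Title, DirID)⁺ = {MovieID, Year, Genre, DName, Title, Studio, DirID}.
This closure contains every attribute of R1, so R1 ∩ R2 → R1. The join is lossless.

Yes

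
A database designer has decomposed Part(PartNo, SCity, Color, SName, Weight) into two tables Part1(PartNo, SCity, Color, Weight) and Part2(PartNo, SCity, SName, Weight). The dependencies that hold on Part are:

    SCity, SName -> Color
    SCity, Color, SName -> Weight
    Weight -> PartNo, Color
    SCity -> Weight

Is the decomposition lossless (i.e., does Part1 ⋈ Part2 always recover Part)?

Yes

Common attributes: Part1 ∩ Part2 = {PartNo, SCity, Weight}.
Closure of {PartNo, SCity, Weight}: Weight → PartNo, Color applies, adding Color. So (PartNo, SCity, Weight)⁺ = {PartNo, SCity, Color, Weight}.
This closure contains every attribute of Part1, so Part1 ∩ Part2 → Part1. The join is lossless.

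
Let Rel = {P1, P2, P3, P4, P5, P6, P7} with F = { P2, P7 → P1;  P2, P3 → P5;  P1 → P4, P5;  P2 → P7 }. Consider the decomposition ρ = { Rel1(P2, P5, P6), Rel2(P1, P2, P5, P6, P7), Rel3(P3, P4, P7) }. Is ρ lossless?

No

Chase test. Columns are P1, P2, P3, P4, P5, P6, P7; row i has aⱼ where attribute j ∈ Reli, else bᵢⱼ.
Initial tableau (one row per fragment):
  row 1: b11 a2 b13 b14 a5 a6 b17
  row 2: a1 a2 b23 b24 a5 a6 a7
  row 3: b31 b32 a3 a4 b35 b36 a7
Rows 1 and 2 agree on P2; apply P2→P7 and equate their P7 entries.
Rows 1 and 2 agree on P2, P7; apply P2, P7→P1 and equate their P1 entries.
Rows 1 and 2 agree on P1; apply P1→P4, P5 and equate their P4, P5 entries.
No row becomes fully distinguished — the join is lossy.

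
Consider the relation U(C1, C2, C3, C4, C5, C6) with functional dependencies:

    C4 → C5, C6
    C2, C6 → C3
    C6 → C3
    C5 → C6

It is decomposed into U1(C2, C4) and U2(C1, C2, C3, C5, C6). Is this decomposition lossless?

No

Common attributes: U1 ∩ U2 = {C2}.
No dependency enlarges {C2}, so (C2)⁺ = {C2}.
The closure contains neither all of U1 = {C2, C4} nor all of U2 = {C1, C2, C3, C5, C6}, so the common attributes are not a superkey of either fragment. The join is lossy.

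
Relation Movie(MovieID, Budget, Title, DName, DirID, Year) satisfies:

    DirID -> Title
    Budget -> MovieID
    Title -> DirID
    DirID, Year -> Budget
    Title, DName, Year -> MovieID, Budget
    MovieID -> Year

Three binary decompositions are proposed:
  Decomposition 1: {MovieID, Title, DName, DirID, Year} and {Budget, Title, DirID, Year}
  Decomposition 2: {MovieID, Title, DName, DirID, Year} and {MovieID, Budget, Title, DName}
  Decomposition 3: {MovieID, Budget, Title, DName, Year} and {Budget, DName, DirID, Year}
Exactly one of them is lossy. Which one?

Decomposition 3

Decomposition 1: common = {Title, DirID, Year}, closure = {MovieID, Budget, Title, DirID, Year} → lossless.
Decomposition 2: common = {MovieID, Title, DName}, closure = {MovieID, Budget, Title, DName, DirID, Year} → lossless.
Decomposition 3: common = {Budget, DName, Year}, closure = {MovieID, Budget, DName, Year} → lossy.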